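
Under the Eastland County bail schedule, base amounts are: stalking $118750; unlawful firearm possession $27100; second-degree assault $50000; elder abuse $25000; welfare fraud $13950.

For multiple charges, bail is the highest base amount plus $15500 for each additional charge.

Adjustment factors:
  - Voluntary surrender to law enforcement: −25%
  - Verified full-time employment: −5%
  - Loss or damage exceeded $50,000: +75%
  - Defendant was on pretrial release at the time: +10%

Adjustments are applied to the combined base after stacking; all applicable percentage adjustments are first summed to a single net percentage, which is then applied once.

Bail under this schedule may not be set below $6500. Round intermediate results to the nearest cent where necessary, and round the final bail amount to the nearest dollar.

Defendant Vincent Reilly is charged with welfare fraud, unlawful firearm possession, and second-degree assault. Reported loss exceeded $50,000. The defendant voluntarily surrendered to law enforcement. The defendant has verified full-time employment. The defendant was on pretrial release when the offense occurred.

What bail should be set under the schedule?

$125550

Base amounts from the schedule: welfare fraud $13950; unlawful firearm possession $27100; second-degree assault $50000.
Stacking rule: highest base plus $15500 per additional charge. Highest is second-degree assault at $50000; 2 additional charges → +$31000. Combined base = $81000.
Net percentage adjustment: −25% −5% +75% +10% = +55%. $81000 × 1.55 = $125550.
$125550 is at or above the $6500 minimum.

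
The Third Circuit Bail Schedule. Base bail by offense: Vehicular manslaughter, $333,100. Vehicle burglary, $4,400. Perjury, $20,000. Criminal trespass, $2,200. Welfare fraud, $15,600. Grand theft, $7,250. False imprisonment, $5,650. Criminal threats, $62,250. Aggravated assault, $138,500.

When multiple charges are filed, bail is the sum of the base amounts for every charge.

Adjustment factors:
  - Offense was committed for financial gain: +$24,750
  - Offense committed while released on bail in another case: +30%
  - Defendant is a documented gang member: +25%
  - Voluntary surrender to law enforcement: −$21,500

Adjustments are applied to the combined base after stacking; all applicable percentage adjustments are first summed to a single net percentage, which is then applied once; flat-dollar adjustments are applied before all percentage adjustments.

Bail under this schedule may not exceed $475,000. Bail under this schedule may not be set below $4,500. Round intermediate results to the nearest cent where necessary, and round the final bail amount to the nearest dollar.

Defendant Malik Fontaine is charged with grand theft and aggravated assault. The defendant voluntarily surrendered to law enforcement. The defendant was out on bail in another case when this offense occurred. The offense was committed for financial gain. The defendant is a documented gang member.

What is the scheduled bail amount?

$230,950

Base amounts from the schedule: grand theft $7,250; aggravated assault $138,500.
Stacking rule: sum of all bases. $7,250 + $138,500 = $145,750.
Offense was committed for financial gain (+$24,750 flat): $145,750 + $24,750 = $170,500.
Voluntary surrender to law enforcement (−$21,500 flat): $170,500 − $21,500 = $149,000.
Net percentage adjustment: +30% +25% = +55%. $149,000 × 1.55 = $230,950.
$230,950 is within the $475,000 maximum.
$230,950 is at or above the $4,500 minimum.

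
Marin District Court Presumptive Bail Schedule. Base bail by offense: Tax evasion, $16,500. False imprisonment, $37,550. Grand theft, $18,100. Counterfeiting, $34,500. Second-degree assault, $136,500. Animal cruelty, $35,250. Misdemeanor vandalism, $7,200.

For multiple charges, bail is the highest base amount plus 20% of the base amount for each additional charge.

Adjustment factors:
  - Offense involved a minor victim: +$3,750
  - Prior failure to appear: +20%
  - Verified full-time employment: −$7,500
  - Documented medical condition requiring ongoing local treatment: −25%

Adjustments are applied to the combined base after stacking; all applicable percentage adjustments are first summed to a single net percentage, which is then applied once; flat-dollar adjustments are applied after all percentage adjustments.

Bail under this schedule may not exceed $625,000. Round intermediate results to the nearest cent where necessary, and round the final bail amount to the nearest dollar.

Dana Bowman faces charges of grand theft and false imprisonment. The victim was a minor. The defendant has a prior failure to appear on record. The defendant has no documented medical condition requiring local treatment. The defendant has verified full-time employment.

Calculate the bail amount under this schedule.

$45,654

Base amounts from the schedule: grand theft $18,100; false imprisonment $37,550.
Stacking rule: highest base plus 20% of each additional charge. Highest is false imprisonment at $37,550. Additional: $18,100 × 20% = $3,620. Combined base = $37,550 + $3,620 = $41,170.
Prior failure to appear (+20%): $41,170 × 1.2 = $49,404.
Offense involved a minor victim (+$3,750 flat): $49,404 + $3,750 = $53,154.
Verified full-time employment (−$7,500 flat): $53,154 − $7,500 = $45,654.
$45,654 is within the $625,000 maximum.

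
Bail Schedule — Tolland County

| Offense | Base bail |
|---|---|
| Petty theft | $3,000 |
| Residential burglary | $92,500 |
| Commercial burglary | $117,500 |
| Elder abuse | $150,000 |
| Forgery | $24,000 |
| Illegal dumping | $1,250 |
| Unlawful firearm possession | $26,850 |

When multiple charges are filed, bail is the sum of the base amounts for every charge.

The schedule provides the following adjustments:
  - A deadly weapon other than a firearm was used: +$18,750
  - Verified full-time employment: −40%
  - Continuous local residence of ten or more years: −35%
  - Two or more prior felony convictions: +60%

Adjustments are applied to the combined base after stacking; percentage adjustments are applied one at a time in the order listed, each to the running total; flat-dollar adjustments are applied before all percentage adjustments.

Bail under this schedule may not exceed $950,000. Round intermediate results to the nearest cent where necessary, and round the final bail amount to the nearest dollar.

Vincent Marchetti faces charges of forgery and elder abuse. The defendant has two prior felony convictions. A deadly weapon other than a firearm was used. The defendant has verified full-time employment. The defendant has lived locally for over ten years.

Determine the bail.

$120,276

Base amounts from the schedule: forgery $24,000; elder abuse $150,000.
Stacking rule: sum of all bases. $24,000 + $150,000 = $174,000.
A deadly weapon other than a firearm was used (+$18,750 flat): $174,000 + $18,750 = $192,750.
Verified full-time employment (−40%): $192,750 × 0.6 = $115,650.
Continuous local residence of ten or more years (−35%): $115,650 × 0.65 = $75,172.50.
Two or more prior felony convictions (+60%): $75,172.50 × 1.6 = $120,276.
$120,276 is within the $950,000 maximum.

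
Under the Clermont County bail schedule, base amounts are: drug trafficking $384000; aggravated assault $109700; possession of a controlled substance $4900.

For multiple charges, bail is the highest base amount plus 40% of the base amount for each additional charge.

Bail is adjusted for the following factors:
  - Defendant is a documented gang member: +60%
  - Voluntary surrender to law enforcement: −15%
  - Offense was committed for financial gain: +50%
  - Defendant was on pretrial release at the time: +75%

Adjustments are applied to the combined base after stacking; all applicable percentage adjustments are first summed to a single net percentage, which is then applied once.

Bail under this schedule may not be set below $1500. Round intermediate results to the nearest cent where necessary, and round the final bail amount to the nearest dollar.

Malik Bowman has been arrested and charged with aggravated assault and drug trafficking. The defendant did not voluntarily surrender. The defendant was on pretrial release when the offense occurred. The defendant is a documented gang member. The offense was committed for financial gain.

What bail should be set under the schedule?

Base amounts from the schedule: aggravated assault $109700; drug trafficking $384000.
Stacking rule: highest base plus 40% of each additional charge. Highest is drug trafficking at $384000. Additional: $109700 × 40% = $43880. Combined base = $384000 + $43880 = $427880.
Net percentage adjustment: +60% +50% +75% = +185%. $427880 × 2.85 = $1219458.
$1219458 is at or above the $1500 minimum.

$1219458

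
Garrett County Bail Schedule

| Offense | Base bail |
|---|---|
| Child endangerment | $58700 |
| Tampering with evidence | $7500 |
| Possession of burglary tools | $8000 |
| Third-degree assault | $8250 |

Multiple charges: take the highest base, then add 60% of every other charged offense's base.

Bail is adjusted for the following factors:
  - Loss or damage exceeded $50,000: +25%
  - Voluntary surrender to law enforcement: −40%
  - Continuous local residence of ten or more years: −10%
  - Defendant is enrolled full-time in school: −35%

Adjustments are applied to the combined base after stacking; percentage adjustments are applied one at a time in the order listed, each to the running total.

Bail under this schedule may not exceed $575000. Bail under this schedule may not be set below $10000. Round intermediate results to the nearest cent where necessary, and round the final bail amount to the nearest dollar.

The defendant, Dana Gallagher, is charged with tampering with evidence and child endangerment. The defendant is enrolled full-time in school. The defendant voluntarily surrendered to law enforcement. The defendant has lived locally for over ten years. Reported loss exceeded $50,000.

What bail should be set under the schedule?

Base amounts from the schedule: tampering with evidence $7500; child endangerment $58700.
Stacking rule: highest base plus 60% of each additional charge. Highest is child endangerment at $58700. Additional: $7500 × 60% = $4500. Combined base = $58700 + $4500 = $63200.
Loss or damage exceeded $50,000 (+25%): $63200 × 1.25 = $79000.
Voluntary surrender to law enforcement (−40%): $79000 × 0.6 = $47400.
Continuous local residence of ten or more years (−10%): $47400 × 0.9 = $42660.
Defendant is enrolled full-time in school (−35%): $42660 × 0.65 = $27729.
$27729 is within the $575000 maximum.
$27729 is at or above the $10000 minimum.

$27729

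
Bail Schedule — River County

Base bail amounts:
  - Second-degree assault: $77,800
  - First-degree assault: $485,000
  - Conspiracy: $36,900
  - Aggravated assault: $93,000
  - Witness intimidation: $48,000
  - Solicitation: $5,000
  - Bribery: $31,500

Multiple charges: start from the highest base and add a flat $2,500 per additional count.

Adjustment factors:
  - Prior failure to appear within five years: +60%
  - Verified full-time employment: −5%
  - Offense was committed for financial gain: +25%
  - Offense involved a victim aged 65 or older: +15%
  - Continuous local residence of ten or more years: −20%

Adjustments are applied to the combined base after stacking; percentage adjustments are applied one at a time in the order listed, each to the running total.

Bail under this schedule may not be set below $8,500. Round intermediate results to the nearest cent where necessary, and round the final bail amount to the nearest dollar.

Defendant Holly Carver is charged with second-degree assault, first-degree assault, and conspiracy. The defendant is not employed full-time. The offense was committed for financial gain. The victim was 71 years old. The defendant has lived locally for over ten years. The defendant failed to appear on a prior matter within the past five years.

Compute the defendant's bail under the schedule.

$901,600

Base amounts from the schedule: second-degree assault $77,800; first-degree assault $485,000; conspiracy $36,900.
Stacking rule: highest base plus $2,500 per additional charge. Highest is first-degree assault at $485,000; 2 additional charges → +$5,000. Combined base = $490,000.
Prior failure to appear within five years (+60%): $490,000 × 1.6 = $784,000.
Offense was committed for financial gain (+25%): $784,000 × 1.25 = $980,000.
Offense involved a victim aged 65 or older (+15%): $980,000 × 1.15 = $1,127,000.
Continuous local residence of ten or more years (−20%): $1,127,000 × 0.8 = $901,600.
$901,600 is at or above the $8,500 minimum.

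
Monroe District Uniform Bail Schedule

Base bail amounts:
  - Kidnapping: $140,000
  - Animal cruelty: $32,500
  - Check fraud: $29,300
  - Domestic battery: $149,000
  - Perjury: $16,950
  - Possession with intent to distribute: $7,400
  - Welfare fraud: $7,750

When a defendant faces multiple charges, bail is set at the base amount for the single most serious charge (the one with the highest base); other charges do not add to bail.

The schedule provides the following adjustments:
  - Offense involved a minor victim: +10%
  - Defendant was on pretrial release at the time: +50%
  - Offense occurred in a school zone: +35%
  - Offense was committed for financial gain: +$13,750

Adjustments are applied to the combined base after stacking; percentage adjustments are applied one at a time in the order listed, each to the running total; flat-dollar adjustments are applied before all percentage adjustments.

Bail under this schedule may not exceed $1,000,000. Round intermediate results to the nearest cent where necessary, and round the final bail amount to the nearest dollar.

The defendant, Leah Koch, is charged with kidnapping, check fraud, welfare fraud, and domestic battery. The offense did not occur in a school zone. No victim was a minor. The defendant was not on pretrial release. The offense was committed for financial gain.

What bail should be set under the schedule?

$162,750

Base amounts from the schedule: kidnapping $140,000; check fraud $29,300; welfare fraud $7,750; domestic battery $149,000.
Stacking rule: use the highest base only. Highest is domestic battery at $149,000. Combined base = $149,000.
Offense was committed for financial gain (+$13,750 flat): $149,000 + $13,750 = $162,750.
$162,750 is within the $1,000,000 maximum.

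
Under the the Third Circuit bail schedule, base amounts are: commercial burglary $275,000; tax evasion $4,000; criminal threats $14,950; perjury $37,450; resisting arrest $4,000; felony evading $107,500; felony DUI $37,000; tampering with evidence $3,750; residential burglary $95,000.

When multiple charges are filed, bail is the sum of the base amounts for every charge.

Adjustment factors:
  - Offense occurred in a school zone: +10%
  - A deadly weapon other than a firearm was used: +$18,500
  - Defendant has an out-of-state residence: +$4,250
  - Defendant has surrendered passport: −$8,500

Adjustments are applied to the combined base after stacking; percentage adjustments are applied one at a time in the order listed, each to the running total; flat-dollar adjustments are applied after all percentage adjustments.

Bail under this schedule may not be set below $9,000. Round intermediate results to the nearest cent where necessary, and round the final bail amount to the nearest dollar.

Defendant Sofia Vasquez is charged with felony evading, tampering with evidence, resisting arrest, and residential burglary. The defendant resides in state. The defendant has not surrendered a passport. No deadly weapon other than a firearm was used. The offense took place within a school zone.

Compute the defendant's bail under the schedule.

Base amounts from the schedule: felony evading $107,500; tampering with evidence $3,750; resisting arrest $4,000; residential burglary $95,000.
Stacking rule: sum of all bases. $107,500 + $3,750 + $4,000 + $95,000 = $210,250.
Offense occurred in a school zone (+10%): $210,250 × 1.1 = $231,275.
$231,275 is at or above the $9,000 minimum.

$231,275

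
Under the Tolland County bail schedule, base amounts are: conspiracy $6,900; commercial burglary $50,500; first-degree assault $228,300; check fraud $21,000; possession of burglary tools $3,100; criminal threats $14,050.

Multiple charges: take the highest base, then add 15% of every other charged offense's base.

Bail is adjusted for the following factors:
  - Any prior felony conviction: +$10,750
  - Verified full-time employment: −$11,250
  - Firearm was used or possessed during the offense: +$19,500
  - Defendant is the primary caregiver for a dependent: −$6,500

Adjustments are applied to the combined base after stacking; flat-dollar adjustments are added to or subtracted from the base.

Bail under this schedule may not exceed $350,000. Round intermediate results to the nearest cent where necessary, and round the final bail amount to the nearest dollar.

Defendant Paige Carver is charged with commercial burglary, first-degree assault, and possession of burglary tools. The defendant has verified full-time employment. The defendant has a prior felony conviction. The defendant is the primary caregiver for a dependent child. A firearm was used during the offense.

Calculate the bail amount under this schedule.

$248,840

Base amounts from the schedule: commercial burglary $50,500; first-degree assault $228,300; possession of burglary tools $3,100.
Stacking rule: highest base plus 15% of each additional charge. Highest is first-degree assault at $228,300. Additional: $50,500 × 15% = $7,575; $3,100 × 15% = $465. Combined base = $228,300 + $8,040 = $236,340.
Any prior felony conviction (+$10,750 flat): $236,340 + $10,750 = $247,090.
Verified full-time employment (−$11,250 flat): $247,090 − $11,250 = $235,840.
Firearm was used or possessed during the offense (+$19,500 flat): $235,840 + $19,500 = $255,340.
Defendant is the primary caregiver for a dependent (−$6,500 flat): $255,340 − $6,500 = $248,840.
$248,840 is within the $350,000 maximum.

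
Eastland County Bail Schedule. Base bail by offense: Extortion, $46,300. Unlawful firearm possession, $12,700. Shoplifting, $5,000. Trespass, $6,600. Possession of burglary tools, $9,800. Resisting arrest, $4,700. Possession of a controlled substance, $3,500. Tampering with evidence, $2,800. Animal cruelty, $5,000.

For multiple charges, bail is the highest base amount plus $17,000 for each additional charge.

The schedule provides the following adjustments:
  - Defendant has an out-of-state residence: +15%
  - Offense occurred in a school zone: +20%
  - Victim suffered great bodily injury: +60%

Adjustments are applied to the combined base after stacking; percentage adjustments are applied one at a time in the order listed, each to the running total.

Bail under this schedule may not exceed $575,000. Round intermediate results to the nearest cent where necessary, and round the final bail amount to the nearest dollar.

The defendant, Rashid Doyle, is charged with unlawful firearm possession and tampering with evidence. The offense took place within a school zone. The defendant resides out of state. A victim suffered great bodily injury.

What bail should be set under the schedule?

Base amounts from the schedule: unlawful firearm possession $12,700; tampering with evidence $2,800.
Stacking rule: highest base plus $17,000 per additional charge. Highest is unlawful firearm possession at $12,700; 1 additional charge → +$17,000. Combined base = $29,700.
Defendant has an out-of-state residence (+15%): $29,700 × 1.15 = $34,155.
Offense occurred in a school zone (+20%): $34,155 × 1.2 = $40,986.
Victim suffered great bodily injury (+60%): $40,986 × 1.6 = $65,577.60.
$65,577.60 is within the $575,000 maximum.
Rounded to the nearest dollar: $65,578.

$65,578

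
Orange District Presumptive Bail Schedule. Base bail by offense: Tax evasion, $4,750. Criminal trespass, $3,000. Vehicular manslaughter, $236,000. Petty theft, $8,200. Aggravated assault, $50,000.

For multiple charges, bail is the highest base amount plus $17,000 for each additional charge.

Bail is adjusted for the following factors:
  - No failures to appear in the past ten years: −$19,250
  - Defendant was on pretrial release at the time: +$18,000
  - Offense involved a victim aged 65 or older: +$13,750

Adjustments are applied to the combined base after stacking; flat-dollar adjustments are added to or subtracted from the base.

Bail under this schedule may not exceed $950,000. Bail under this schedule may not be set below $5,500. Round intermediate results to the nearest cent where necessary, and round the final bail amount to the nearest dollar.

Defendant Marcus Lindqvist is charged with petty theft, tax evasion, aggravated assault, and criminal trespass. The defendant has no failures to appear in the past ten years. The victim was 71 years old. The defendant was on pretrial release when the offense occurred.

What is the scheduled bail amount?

Base amounts from the schedule: petty theft $8,200; tax evasion $4,750; aggravated assault $50,000; criminal trespass $3,000.
Stacking rule: highest base plus $17,000 per additional charge. Highest is aggravated assault at $50,000; 3 additional charges → +$51,000. Combined base = $101,000.
No failures to appear in the past ten years (−$19,250 flat): $101,000 − $19,250 = $81,750.
Defendant was on pretrial release at the time (+$18,000 flat): $81,750 + $18,000 = $99,750.
Offense involved a victim aged 65 or older (+$13,750 flat): $99,750 + $13,750 = $113,500.
$113,500 is within the $950,000 maximum.
$113,500 is at or above the $5,500 minimum.

$113,500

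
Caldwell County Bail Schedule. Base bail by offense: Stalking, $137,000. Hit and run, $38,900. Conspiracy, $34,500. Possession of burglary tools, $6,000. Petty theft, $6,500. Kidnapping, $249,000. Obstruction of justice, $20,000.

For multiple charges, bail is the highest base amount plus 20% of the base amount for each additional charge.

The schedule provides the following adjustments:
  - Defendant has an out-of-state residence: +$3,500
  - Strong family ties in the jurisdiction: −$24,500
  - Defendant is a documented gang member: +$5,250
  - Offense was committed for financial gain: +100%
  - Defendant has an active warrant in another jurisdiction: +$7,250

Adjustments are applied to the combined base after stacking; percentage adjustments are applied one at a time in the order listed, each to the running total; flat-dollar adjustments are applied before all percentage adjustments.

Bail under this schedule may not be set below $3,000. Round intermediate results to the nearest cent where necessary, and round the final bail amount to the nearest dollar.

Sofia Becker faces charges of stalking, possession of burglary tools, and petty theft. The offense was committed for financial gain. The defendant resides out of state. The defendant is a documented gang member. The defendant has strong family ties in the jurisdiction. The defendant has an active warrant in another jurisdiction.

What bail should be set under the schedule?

$262,000

Base amounts from the schedule: stalking $137,000; possession of burglary tools $6,000; petty theft $6,500.
Stacking rule: highest base plus 20% of each additional charge. Highest is stalking at $137,000. Additional: $6,000 × 20% = $1,200; $6,500 × 20% = $1,300. Combined base = $137,000 + $2,500 = $139,500.
Defendant has an out-of-state residence (+$3,500 flat): $139,500 + $3,500 = $143,000.
Strong family ties in the jurisdiction (−$24,500 flat): $143,000 − $24,500 = $118,500.
Defendant is a documented gang member (+$5,250 flat): $118,500 + $5,250 = $123,750.
Defendant has an active warrant in another jurisdiction (+$7,250 flat): $123,750 + $7,250 = $131,000.
Offense was committed for financial gain (+100%): $131,000 × 2 = $262,000.
$262,000 is at or above the $3,000 minimum.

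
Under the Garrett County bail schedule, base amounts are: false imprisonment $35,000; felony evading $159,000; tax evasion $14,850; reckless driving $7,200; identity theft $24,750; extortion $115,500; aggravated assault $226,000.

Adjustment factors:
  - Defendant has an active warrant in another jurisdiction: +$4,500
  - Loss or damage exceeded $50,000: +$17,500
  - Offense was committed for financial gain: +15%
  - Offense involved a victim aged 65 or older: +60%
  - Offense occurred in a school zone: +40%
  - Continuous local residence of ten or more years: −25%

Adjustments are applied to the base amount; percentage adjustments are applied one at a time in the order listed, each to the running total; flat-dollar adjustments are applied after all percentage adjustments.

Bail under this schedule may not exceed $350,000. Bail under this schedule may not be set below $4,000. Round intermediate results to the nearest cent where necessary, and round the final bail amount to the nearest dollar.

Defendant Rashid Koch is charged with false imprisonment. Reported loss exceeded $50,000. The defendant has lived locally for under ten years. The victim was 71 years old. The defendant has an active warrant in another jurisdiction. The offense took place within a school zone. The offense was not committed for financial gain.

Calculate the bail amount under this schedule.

Base amounts from the schedule: false imprisonment $35,000.
Single charge. Combined base = $35,000.
Offense involved a victim aged 65 or older (+60%): $35,000 × 1.6 = $56,000.
Offense occurred in a school zone (+40%): $56,000 × 1.4 = $78,400.
Defendant has an active warrant in another jurisdiction (+$4,500 flat): $78,400 + $4,500 = $82,900.
Loss or damage exceeded $50,000 (+$17,500 flat): $82,900 + $17,500 = $100,400.
$100,400 is within the $350,000 maximum.
$100,400 is at or above the $4,000 minimum.

$100,400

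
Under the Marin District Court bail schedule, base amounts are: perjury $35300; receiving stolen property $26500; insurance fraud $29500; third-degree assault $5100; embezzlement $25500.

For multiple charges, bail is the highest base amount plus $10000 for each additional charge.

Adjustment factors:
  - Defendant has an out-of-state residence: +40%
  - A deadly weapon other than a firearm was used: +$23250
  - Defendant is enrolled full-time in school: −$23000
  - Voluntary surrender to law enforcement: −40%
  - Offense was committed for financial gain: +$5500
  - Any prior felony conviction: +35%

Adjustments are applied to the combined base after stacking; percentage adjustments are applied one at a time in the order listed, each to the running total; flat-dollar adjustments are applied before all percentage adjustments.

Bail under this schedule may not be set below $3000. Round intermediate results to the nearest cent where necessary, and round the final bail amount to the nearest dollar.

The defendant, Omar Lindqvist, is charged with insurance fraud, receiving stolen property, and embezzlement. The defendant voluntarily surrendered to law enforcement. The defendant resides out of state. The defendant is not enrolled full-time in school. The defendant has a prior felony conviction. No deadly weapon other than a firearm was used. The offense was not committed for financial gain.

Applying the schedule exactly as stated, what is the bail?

$56133

Base amounts from the schedule: insurance fraud $29500; receiving stolen property $26500; embezzlement $25500.
Stacking rule: highest base plus $10000 per additional charge. Highest is insurance fraud at $29500; 2 additional charges → +$20000. Combined base = $49500.
Defendant has an out-of-state residence (+40%): $49500 × 1.4 = $69300.
Voluntary surrender to law enforcement (−40%): $69300 × 0.6 = $41580.
Any prior felony conviction (+35%): $41580 × 1.35 = $56133.
$56133 is at or above the $3000 minimum.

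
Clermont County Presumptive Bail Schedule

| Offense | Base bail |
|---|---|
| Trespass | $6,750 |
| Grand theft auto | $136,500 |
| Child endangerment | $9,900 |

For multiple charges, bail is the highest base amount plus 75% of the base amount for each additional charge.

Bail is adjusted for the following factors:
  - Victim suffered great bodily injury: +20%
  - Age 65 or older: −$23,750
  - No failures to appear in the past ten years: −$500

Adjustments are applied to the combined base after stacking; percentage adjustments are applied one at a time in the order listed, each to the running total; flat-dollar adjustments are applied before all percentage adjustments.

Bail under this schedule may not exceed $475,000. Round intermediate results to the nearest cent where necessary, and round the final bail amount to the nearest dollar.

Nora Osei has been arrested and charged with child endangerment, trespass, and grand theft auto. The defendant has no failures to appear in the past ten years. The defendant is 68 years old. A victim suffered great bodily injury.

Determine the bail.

Base amounts from the schedule: child endangerment $9,900; trespass $6,750; grand theft auto $136,500.
Stacking rule: highest base plus 75% of each additional charge. Highest is grand theft auto at $136,500. Additional: $9,900 × 75% = $7,425; $6,750 × 75% = $5,062.50. Combined base = $136,500 + $12,487.50 = $148,987.50.
Age 65 or older (−$23,750 flat): $148,987.50 − $23,750 = $125,237.50.
No failures to appear in the past ten years (−$500 flat): $125,237.50 − $500 = $124,737.50.
Victim suffered great bodily injury (+20%): $124,737.50 × 1.2 = $149,685.
$149,685 is within the $475,000 maximum.

$149,685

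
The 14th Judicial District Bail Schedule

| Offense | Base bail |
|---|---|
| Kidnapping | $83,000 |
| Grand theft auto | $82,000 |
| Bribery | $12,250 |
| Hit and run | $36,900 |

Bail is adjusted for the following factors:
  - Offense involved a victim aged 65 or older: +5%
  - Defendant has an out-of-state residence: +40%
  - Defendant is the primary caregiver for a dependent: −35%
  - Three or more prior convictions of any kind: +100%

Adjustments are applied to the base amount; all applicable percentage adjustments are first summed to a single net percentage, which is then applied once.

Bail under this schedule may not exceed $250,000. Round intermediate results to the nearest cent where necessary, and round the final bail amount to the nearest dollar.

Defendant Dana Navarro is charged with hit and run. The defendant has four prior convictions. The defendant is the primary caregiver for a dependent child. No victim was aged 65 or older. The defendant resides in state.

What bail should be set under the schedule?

Base amounts from the schedule: hit and run $36,900.
Single charge. Combined base = $36,900.
Net percentage adjustment: −35% +100% = +65%. $36,900 × 1.65 = $60,885.
$60,885 is within the $250,000 maximum.

$60,885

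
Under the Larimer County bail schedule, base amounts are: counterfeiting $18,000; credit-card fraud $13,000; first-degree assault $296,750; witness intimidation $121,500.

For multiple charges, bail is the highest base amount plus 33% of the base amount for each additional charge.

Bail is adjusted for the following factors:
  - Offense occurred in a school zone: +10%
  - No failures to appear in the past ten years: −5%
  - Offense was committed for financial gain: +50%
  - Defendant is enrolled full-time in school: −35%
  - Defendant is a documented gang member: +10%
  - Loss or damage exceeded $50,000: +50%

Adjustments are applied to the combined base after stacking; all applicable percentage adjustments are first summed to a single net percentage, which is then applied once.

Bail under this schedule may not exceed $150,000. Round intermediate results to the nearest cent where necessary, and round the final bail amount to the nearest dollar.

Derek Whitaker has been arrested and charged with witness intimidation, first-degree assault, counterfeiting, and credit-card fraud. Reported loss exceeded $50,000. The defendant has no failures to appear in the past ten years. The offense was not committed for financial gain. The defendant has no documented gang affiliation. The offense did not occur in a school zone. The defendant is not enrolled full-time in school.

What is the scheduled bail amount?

$150,000

Base amounts from the schedule: witness intimidation $121,500; first-degree assault $296,750; counterfeiting $18,000; credit-card fraud $13,000.
Stacking rule: highest base plus 33% of each additional charge. Highest is first-degree assault at $296,750. Additional: $121,500 × 33% = $40,095; $18,000 × 33% = $5,940; $13,000 × 33% = $4,290. Combined base = $296,750 + $50,325 = $347,075.
Net percentage adjustment: −5% +50% = +45%. $347,075 × 1.45 = $503,258.75.
Result $503,258.75 exceeds the maximum of $150,000; bail is capped at $150,000.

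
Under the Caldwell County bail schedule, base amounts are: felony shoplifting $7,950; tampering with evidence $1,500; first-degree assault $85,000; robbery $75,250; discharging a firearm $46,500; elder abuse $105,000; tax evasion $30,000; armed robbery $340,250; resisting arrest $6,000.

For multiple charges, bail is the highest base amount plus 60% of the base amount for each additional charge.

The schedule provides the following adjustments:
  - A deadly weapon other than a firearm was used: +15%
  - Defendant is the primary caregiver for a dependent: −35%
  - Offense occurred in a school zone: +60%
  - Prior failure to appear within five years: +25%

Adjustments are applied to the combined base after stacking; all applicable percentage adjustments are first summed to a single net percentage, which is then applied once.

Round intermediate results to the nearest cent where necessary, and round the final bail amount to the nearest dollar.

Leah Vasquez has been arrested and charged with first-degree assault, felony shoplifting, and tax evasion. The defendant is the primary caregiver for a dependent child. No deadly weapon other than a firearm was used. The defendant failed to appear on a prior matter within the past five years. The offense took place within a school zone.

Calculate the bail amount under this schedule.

$161,655

Base amounts from the schedule: first-degree assault $85,000; felony shoplifting $7,950; tax evasion $30,000.
Stacking rule: highest base plus 60% of each additional charge. Highest is first-degree assault at $85,000. Additional: $7,950 × 60% = $4,770; $30,000 × 60% = $18,000. Combined base = $85,000 + $22,770 = $107,770.
Net percentage adjustment: −35% +60% +25% = +50%. $107,770 × 1.5 = $161,655.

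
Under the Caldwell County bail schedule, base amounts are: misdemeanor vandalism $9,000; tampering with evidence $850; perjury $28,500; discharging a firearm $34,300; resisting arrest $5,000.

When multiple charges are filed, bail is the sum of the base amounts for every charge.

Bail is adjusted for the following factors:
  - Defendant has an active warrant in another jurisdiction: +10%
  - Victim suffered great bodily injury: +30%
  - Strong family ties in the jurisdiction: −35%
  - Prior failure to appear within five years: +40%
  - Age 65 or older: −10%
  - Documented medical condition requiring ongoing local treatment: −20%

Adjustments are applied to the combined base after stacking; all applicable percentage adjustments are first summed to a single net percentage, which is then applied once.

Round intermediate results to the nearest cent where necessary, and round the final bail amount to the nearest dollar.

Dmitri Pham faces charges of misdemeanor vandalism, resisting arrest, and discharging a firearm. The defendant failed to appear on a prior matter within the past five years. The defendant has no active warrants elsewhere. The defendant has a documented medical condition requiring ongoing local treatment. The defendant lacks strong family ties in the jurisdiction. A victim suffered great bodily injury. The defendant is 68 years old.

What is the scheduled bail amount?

Base amounts from the schedule: misdemeanor vandalism $9,000; resisting arrest $5,000; discharging a firearm $34,300.
Stacking rule: sum of all bases. $9,000 + $5,000 + $34,300 = $48,300.
Net percentage adjustment: +30% +40% −10% −20% = +40%. $48,300 × 1.4 = $67,620.

$67,620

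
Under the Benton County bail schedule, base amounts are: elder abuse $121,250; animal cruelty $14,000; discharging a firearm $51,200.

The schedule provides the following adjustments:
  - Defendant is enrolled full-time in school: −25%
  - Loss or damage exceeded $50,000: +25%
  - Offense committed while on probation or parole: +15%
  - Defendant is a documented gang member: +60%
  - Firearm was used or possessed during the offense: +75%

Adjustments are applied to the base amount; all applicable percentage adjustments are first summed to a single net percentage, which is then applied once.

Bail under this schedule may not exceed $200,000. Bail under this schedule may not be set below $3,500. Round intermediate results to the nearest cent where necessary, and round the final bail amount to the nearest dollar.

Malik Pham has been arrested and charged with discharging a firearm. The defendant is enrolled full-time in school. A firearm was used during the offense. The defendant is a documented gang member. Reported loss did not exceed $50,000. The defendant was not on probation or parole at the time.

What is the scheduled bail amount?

Base amounts from the schedule: discharging a firearm $51,200.
Single charge. Combined base = $51,200.
Net percentage adjustment: −25% +60% +75% = +110%. $51,200 × 2.1 = $107,520.
$107,520 is within the $200,000 maximum.
$107,520 is at or above the $3,500 minimum.

$107,520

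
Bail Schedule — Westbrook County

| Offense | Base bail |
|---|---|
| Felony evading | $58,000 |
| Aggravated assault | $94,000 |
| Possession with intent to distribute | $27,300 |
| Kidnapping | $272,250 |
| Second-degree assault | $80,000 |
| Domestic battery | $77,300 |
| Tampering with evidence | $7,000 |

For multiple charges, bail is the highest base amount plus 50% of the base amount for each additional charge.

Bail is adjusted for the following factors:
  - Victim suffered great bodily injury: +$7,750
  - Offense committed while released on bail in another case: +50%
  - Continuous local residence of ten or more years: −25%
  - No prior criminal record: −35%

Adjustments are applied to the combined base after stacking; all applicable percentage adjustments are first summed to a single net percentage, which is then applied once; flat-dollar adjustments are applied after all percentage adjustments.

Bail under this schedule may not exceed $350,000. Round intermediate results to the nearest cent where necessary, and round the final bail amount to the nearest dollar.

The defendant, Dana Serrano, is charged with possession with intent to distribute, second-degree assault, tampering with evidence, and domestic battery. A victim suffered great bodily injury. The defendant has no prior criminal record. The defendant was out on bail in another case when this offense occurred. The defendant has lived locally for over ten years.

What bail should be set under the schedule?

$129,970

Base amounts from the schedule: possession with intent to distribute $27,300; second-degree assault $80,000; tampering with evidence $7,000; domestic battery $77,300.
Stacking rule: highest base plus 50% of each additional charge. Highest is second-degree assault at $80,000. Additional: $27,300 × 50% = $13,650; $7,000 × 50% = $3,500; $77,300 × 50% = $38,650. Combined base = $80,000 + $55,800 = $135,800.
Net percentage adjustment: +50% −25% −35% = −10%. $135,800 × 0.9 = $122,220.
Victim suffered great bodily injury (+$7,750 flat): $122,220 + $7,750 = $129,970.
$129,970 is within the $350,000 maximum.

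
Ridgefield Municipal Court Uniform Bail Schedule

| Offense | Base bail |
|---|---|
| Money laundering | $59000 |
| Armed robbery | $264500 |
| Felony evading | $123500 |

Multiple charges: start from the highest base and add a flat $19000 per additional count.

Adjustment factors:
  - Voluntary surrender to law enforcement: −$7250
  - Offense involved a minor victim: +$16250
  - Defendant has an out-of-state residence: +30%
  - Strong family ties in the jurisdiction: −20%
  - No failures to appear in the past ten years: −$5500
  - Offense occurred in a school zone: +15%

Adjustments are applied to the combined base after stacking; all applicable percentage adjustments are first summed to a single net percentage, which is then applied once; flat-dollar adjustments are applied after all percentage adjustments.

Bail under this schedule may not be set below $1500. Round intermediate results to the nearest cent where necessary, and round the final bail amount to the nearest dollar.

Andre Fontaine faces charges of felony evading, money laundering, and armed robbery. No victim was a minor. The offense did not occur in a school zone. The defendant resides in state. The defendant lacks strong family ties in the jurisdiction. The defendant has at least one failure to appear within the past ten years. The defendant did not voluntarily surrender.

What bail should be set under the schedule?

$302500

Base amounts from the schedule: felony evading $123500; money laundering $59000; armed robbery $264500.
Stacking rule: highest base plus $19000 per additional charge. Highest is armed robbery at $264500; 2 additional charges → +$38000. Combined base = $302500.
No adjustment factors apply to this defendant.
$302500 is at or above the $1500 minimum.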